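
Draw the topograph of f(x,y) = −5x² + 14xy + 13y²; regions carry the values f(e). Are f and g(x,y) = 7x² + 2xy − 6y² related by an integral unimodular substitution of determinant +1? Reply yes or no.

D₁ = 456, D₂ = 172
discriminants differ ⇒ not SL₂(ℤ)-equivalent

no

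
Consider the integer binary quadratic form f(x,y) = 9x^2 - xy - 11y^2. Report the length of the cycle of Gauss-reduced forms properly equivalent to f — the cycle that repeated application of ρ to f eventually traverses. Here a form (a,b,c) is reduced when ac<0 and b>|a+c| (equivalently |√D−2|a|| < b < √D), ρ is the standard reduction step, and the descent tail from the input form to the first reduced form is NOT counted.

D = 397, ⌊√D⌋ = 19
descent: ρ → (-11,1,9)
descent: ρ → (9,17,-3)  [lands on river]
river: ρ → (-3,19,3)
river: ρ → (3,17,-9)
river: ρ → (-9,19,1)
river: ρ → (1,19,-9)
river: ρ → (-9,17,3)
river: ρ → (3,19,-3)
river: ρ → (-3,17,9)
river: ρ → (9,19,-1)
river: ρ → (-1,19,9)
ρ-cycle length = 10 (tail of 2 descent steps not counted)

10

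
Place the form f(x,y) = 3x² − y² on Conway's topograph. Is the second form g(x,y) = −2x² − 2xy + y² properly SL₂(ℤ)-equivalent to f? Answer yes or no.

D₁ = 12, D₂ = 12
river cycle of f (length 2): (-1, 2, 2), (2, 2, -1)
river cycle of g (length 2): (1, 2, -2), (-2, 2, 1)
cycles differ ⇒ inequivalent

no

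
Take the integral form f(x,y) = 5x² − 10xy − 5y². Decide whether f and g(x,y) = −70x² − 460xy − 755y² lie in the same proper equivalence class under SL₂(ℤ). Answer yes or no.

D₁ = 200, D₂ = 200
river cycle of f (length 2): (-5, 10, 5), (5, 10, -5)
river cycle of g (length 2): (-5, 10, 5), (5, 10, -5)
cycles coincide ⇒ equivalent

yes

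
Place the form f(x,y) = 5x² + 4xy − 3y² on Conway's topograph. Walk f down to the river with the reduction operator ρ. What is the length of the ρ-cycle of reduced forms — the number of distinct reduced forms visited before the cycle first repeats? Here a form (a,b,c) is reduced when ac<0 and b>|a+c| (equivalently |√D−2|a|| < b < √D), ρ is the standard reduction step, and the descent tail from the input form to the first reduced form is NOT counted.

D = 76, ⌊√D⌋ = 8
river: ρ → (-3,8,1)
river: ρ → (1,8,-3)
river: ρ → (-3,4,5)
river: ρ → (5,6,-2)
river: ρ → (-2,6,5)
river: ρ → (5,4,-3)
ρ-cycle length = 6 (tail of 0 descent steps not counted)

6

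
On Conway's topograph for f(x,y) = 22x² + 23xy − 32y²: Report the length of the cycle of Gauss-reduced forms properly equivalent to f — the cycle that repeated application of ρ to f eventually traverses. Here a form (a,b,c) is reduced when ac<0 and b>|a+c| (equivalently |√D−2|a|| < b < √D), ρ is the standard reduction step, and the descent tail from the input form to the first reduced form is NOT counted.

D = 3345, ⌊√D⌋ = 57
river: ρ → (-32,41,13)
river: ρ → (13,37,-38)
river: ρ → (-38,39,12)
river: ρ → (12,57,-2)
river: ρ → (-2,55,40)
river: ρ → (40,25,-17)
river: ρ → (-17,43,22)
river: ρ → (22,45,-15)
river: ρ → (-15,45,22)
river: ρ → (22,43,-17)
river: ρ → (-17,25,40)
river: ρ → (40,55,-2)
river: ρ → (-2,57,12)
river: ρ → (12,39,-38)
river: ρ → (-38,37,13)
river: ρ → (13,41,-32)
river: ρ → (-32,23,22)
river: ρ → (22,21,-33)
river: ρ → (-33,45,10)
river: ρ → (10,55,-8)
river: ρ → (-8,57,3)
river: ρ → (3,57,-8)
river: ρ → (-8,55,10)
river: ρ → (10,45,-33)
river: ρ → (-33,21,22)
river: ρ → (22,23,-32)
ρ-cycle length = 26 (tail of 0 descent steps not counted)

26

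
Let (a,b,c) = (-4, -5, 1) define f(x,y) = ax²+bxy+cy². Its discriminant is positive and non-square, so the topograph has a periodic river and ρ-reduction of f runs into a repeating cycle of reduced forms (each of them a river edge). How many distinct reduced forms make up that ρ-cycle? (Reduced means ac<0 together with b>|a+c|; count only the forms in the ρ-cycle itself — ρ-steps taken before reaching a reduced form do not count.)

D = 41, ⌊√D⌋ = 6
descent: ρ → (1,5,-4)  [lands on river]
river: ρ → (-4,3,2)
river: ρ → (2,5,-2)
river: ρ → (-2,3,4)
river: ρ → (4,5,-1)
river: ρ → (-1,5,4)
river: ρ → (4,3,-2)
river: ρ → (-2,5,2)
river: ρ → (2,3,-4)
river: ρ → (-4,5,1)
ρ-cycle length = 10 (tail of 1 descent step not counted)

10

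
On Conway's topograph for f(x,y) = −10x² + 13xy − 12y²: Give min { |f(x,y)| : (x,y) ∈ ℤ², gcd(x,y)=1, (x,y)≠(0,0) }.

translate: b→7 (≡-13 mod 20), so (10,-13,12)→(10,7,9)
flip: (10,7,9)→(9,-7,10)
reduced (well bottom): (9,-7,10) with a≤c, −a<b≤a
well minimum |f| = |-9| = 9 (negative-definite)

9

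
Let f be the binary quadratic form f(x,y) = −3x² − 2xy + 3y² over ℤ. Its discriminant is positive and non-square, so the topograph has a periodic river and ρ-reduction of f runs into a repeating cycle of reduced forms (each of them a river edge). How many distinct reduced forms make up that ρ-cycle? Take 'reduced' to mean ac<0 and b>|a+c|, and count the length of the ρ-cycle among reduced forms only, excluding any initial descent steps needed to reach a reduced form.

D = 40, ⌊√D⌋ = 6
descent: ρ → (3,2,-3)  [lands on river]
river: ρ → (-3,4,2)
river: ρ → (2,4,-3)
river: ρ → (-3,2,3)
river: ρ → (3,4,-2)
river: ρ → (-2,4,3)
ρ-cycle length = 6 (tail of 1 descent step not counted)

6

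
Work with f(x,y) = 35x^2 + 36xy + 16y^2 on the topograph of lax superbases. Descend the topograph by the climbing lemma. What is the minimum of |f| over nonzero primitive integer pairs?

translate: b→-34 (≡36 mod 70), so (35,36,16)→(35,-34,15)
flip: (35,-34,15)→(15,34,35)
translate: b→4 (≡34 mod 30), so (15,34,35)→(15,4,16)
reduced (well bottom): (15,4,16) with a≤c, −a<b≤a
well minimum = a = 15

15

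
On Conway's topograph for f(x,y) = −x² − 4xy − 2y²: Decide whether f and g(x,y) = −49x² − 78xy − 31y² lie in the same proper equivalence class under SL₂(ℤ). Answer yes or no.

D₁ = 8, D₂ = 8
river cycle of f (length 2): (1, 2, -1), (-1, 2, 1)
river cycle of g (length 2): (1, 2, -1), (-1, 2, 1)
cycles coincide ⇒ equivalent

yes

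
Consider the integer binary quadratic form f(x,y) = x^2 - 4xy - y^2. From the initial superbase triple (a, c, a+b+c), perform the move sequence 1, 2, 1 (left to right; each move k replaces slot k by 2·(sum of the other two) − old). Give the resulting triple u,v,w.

start (1,-1,-4) = (f(1,0),f(0,1),f(1,1))
replace slot 1: 2·((-1)+(-4)) − 1 = -11 → (-11,-1,-4)
replace slot 2: 2·((-11)+(-4)) − (-1) = -29 → (-11,-29,-4)
replace slot 1: 2·((-29)+(-4)) − (-11) = -55 → (-55,-29,-4)

-55,-29,-4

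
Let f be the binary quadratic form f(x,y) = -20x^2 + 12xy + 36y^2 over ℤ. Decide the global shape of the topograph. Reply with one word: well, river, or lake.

D = b²−4ac = 12² − 4·(-20)·36 = 3024
D > 0 non-square ⇒ indefinite ⇒ periodic river

river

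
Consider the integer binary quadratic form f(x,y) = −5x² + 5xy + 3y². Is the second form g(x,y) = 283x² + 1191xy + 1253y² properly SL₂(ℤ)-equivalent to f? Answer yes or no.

D₁ = 85, D₂ = 85
river cycle of f (length 6): (3, 7, -3), (-3, 5, 5), (5, 5, -3), (-3, 7, 3), (3, 5, -5), (-5, 5, 3)
river cycle of g (length 6): (3, 7, -3), (-3, 5, 5), (5, 5, -3), (-3, 7, 3), (3, 5, -5), (-5, 5, 3)
cycles coincide ⇒ equivalent

yes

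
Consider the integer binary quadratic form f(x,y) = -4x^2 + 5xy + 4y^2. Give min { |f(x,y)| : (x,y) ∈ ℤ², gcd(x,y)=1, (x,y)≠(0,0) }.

river: ρ → (4,3,-5)
river: ρ → (-5,7,2)
river: ρ → (2,9,-1)
river: ρ → (-1,9,2)
river: ρ → (2,7,-5)
river: ρ → (-5,3,4)
river: ρ → (4,5,-4)
river: ρ → (-4,3,5)
river: ρ → (5,7,-2)
river: ρ → (-2,9,1)
river: ρ → (1,9,-2)
river: ρ → (-2,7,5)
river: ρ → (5,3,-4)
river: ρ → (-4,5,4)
closes: descent 0, river 14
min |a| on river = 1

1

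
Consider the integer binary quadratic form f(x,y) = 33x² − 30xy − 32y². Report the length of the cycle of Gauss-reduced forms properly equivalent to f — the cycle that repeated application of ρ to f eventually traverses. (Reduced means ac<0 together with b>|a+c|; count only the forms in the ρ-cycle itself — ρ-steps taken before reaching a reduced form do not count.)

D = 5124, ⌊√D⌋ = 71
descent: ρ → (-32,30,33)  [lands on river]
river: ρ → (33,36,-29)
river: ρ → (-29,22,40)
river: ρ → (40,58,-11)
river: ρ → (-11,52,55)
river: ρ → (55,58,-8)
river: ρ → (-8,70,7)
river: ρ → (7,70,-8)
river: ρ → (-8,58,55)
river: ρ → (55,52,-11)
river: ρ → (-11,58,40)
river: ρ → (40,22,-29)
river: ρ → (-29,36,33)
river: ρ → (33,30,-32)
river: ρ → (-32,34,31)
river: ρ → (31,28,-35)
river: ρ → (-35,42,24)
river: ρ → (24,54,-23)
river: ρ → (-23,38,40)
river: ρ → (40,42,-21)
river: ρ → (-21,42,40)
river: ρ → (40,38,-23)
river: ρ → (-23,54,24)
river: ρ → (24,42,-35)
river: ρ → (-35,28,31)
river: ρ → (31,34,-32)
ρ-cycle length = 26 (tail of 1 descent step not counted)

26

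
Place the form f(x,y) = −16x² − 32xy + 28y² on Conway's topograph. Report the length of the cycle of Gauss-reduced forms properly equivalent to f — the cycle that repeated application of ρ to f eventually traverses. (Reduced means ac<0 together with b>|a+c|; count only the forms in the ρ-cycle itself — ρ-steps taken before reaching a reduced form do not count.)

D = 2816, ⌊√D⌋ = 53
descent: ρ → (28,32,-16)  [lands on river]
river: ρ → (-16,32,28)
river: ρ → (28,24,-20)
river: ρ → (-20,16,32)
river: ρ → (32,48,-4)
river: ρ → (-4,48,32)
river: ρ → (32,16,-20)
river: ρ → (-20,24,28)
ρ-cycle length = 8 (tail of 1 descent step not counted)

8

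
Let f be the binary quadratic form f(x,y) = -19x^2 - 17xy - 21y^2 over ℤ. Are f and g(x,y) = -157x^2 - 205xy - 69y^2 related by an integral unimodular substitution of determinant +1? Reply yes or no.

D₁ = -1307, D₂ = -1307
f is negative-definite; reduce −f:
−f: reduced (well bottom): (19,17,21) with a≤c, −a<b≤a
flip sign back: reduced form of f is (-19,-17,-21)
g is negative-definite; reduce −g:
−g: translate: b→-109 (≡205 mod 314), so (157,205,69)→(157,-109,21)
−g: flip: (157,-109,21)→(21,109,157)
−g: translate: b→-17 (≡109 mod 42), so (21,109,157)→(21,-17,19)
−g: flip: (21,-17,19)→(19,17,21)
−g: reduced (well bottom): (19,17,21) with a≤c, −a<b≤a
flip sign back: reduced form of g is (-19,-17,-21)
reduced forms (-19, -17, -21) vs (-19, -17, -21) ⇒ equivalent

yes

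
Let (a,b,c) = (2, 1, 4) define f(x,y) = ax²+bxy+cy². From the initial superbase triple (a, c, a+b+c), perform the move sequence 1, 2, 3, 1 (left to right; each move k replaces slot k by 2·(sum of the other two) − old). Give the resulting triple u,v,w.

start (2,4,7) = (f(1,0),f(0,1),f(1,1))
replace slot 1: 2·(4+7) − 2 = 20 → (20,4,7)
replace slot 2: 2·(20+7) − 4 = 50 → (20,50,7)
replace slot 3: 2·(20+50) − 7 = 133 → (20,50,133)
replace slot 1: 2·(50+133) − 20 = 346 → (346,50,133)

346,50,133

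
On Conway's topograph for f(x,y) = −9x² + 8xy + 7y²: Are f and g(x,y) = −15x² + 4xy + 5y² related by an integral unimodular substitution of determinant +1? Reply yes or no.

D₁ = 316, D₂ = 316
river cycle of f (length 6): (7, 6, -10), (-10, 14, 3), (3, 16, -5), (-5, 14, 6), (6, 10, -9), (-9, 8, 7)
river cycle of g (length 6): (5, 16, -3), (-3, 14, 10), (10, 6, -7), (-7, 8, 9), (9, 10, -6), (-6, 14, 5)
cycles differ ⇒ inequivalent

no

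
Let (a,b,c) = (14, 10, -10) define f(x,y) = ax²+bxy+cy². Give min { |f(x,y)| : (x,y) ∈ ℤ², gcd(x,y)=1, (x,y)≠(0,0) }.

river: ρ → (-10,10,14)
river: ρ → (14,18,-6)
river: ρ → (-6,18,14)
river: ρ → (14,10,-10)
closes: descent 0, river 4
min |a| on river = 6

6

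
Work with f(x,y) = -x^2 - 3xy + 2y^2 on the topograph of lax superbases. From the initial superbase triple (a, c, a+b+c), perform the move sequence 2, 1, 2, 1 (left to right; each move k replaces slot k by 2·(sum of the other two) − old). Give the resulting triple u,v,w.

start (-1,2,-2) = (f(1,0),f(0,1),f(1,1))
replace slot 2: 2·((-1)+(-2)) − 2 = -8 → (-1,-8,-2)
replace slot 1: 2·((-8)+(-2)) − (-1) = -19 → (-19,-8,-2)
replace slot 2: 2·((-19)+(-2)) − (-8) = -34 → (-19,-34,-2)
replace slot 1: 2·((-34)+(-2)) − (-19) = -53 → (-53,-34,-2)

-53,-34,-2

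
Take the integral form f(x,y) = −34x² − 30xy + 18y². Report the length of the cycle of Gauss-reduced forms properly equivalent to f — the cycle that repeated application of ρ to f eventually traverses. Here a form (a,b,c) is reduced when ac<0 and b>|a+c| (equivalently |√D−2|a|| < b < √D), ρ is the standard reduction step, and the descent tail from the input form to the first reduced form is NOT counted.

D = 3348, ⌊√D⌋ = 57
descent: ρ → (18,30,-34)  [lands on river]
river: ρ → (-34,38,14)
river: ρ → (14,46,-22)
river: ρ → (-22,42,18)
ρ-cycle length = 4 (tail of 1 descent step not counted)

4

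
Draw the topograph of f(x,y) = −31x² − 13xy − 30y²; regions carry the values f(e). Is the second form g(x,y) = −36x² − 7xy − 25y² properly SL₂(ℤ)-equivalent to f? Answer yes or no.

D₁ = -3551, D₂ = -3551
f is negative-definite; reduce −f:
−f: flip: (31,13,30)→(30,-13,31)
−f: reduced (well bottom): (30,-13,31) with a≤c, −a<b≤a
flip sign back: reduced form of f is (-30,13,-31)
g is negative-definite; reduce −g:
−g: flip: (36,7,25)→(25,-7,36)
−g: reduced (well bottom): (25,-7,36) with a≤c, −a<b≤a
flip sign back: reduced form of g is (-25,7,-36)
reduced forms (-30, 13, -31) vs (-25, 7, -36) ⇒ inequivalent

no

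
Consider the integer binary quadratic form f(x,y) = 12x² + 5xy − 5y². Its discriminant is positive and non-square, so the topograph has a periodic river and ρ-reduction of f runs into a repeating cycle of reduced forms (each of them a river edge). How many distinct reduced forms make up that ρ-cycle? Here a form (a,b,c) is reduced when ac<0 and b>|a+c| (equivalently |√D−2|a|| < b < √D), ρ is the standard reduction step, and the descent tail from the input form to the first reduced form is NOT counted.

D = 265, ⌊√D⌋ = 16
descent: ρ → (-5,15,2)  [lands on river]
river: ρ → (2,13,-12)
river: ρ → (-12,11,3)
river: ρ → (3,13,-8)
river: ρ → (-8,3,8)
river: ρ → (8,13,-3)
river: ρ → (-3,11,12)
river: ρ → (12,13,-2)
river: ρ → (-2,15,5)
river: ρ → (5,15,-2)
river: ρ → (-2,13,12)
river: ρ → (12,11,-3)
river: ρ → (-3,13,8)
river: ρ → (8,3,-8)
river: ρ → (-8,13,3)
river: ρ → (3,11,-12)
river: ρ → (-12,13,2)
river: ρ → (2,15,-5)
ρ-cycle length = 18 (tail of 1 descent step not counted)

18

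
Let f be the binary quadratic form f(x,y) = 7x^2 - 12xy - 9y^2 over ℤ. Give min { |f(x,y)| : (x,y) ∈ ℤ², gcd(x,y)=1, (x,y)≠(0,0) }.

descent: ρ → (-9,12,7)  [lands on river]
river: ρ → (7,16,-5)
river: ρ → (-5,14,10)
river: ρ → (10,6,-9)
closes: descent 1, river 4
min |a| on river = 5

5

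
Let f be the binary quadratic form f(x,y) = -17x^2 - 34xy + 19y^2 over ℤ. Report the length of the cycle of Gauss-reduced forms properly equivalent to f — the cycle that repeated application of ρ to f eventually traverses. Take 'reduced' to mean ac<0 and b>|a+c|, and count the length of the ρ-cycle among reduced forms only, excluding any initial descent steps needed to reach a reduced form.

D = 2448, ⌊√D⌋ = 49
descent: ρ → (19,34,-17)  [lands on river]
river: ρ → (-17,34,19)
river: ρ → (19,42,-9)
river: ρ → (-9,48,4)
river: ρ → (4,48,-9)
river: ρ → (-9,42,19)
ρ-cycle length = 6 (tail of 1 descent step not counted)

6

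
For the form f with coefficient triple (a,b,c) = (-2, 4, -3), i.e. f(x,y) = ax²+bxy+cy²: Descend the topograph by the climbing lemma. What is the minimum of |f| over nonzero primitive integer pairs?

translate: b→0 (≡-4 mod 4), so (2,-4,3)→(2,0,1)
flip: (2,0,1)→(1,0,2)
reduced (well bottom): (1,0,2) with a≤c, −a<b≤a
well minimum |f| = |-1| = 1 (negative-definite)

1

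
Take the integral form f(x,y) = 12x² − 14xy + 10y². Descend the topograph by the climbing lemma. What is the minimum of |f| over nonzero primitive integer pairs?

translate: b→10 (≡-14 mod 24), so (12,-14,10)→(12,10,8)
flip: (12,10,8)→(8,-10,12)
translate: b→6 (≡-10 mod 16), so (8,-10,12)→(8,6,10)
reduced (well bottom): (8,6,10) with a≤c, −a<b≤a
well minimum = a = 8

8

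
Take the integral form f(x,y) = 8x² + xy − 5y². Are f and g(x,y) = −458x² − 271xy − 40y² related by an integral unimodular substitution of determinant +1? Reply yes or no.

D₁ = 161, D₂ = 161
river cycle of f (length 10): (-5, 9, 4), (4, 7, -7), (-7, 7, 4), (4, 9, -5), (-5, 11, 2), (2, 9, -10), (-10, 11, 1), (1, 11, -10), (-10, 9, 2), (2, 11, -5)
river cycle of g (length 10): (-5, 9, 4), (4, 7, -7), (-7, 7, 4), (4, 9, -5), (-5, 11, 2), (2, 9, -10), (-10, 11, 1), (1, 11, -10), (-10, 9, 2), (2, 11, -5)
cycles coincide ⇒ equivalent

yes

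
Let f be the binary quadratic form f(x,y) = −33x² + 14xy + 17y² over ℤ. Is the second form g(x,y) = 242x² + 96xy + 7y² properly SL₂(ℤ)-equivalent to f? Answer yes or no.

D₁ = 2440, D₂ = 2440
river cycle of f (length 22): (17, 20, -30), (-30, 40, 7), (7, 44, -18), (-18, 28, 23), (23, 18, -23), (-23, 28, 18), (18, 44, -7), (-7, 40, 30), (30, 20, -17), (-17, 48, 2), … (12 more)
river cycle of g (length 22): (7, 44, -18), (-18, 28, 23), (23, 18, -23), (-23, 28, 18), (18, 44, -7), (-7, 40, 30), (30, 20, -17), (-17, 48, 2), (2, 48, -17), (-17, 20, 30), … (12 more)
cycles coincide ⇒ equivalent

yes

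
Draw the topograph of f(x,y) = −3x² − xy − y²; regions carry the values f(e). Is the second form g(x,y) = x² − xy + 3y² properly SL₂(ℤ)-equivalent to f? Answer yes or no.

D₁ = -11, D₂ = -11
f is negative-definite; reduce −f:
−f: flip: (3,1,1)→(1,-1,3)
−f: translate: b→1 (≡-1 mod 2), so (1,-1,3)→(1,1,3)
−f: reduced (well bottom): (1,1,3) with a≤c, −a<b≤a
flip sign back: reduced form of f is (-1,-1,-3)
g: translate: b→1 (≡-1 mod 2), so (1,-1,3)→(1,1,3)
g: reduced (well bottom): (1,1,3) with a≤c, −a<b≤a
reduced forms (-1, -1, -3) vs (1, 1, 3) ⇒ inequivalent

no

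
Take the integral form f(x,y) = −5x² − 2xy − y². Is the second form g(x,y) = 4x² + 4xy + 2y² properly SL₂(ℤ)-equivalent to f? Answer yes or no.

D₁ = -16, D₂ = -16
f is negative-definite; reduce −f:
−f: flip: (5,2,1)→(1,-2,5)
−f: translate: b→0 (≡-2 mod 2), so (1,-2,5)→(1,0,4)
−f: reduced (well bottom): (1,0,4) with a≤c, −a<b≤a
flip sign back: reduced form of f is (-1,0,-4)
g: flip: (4,4,2)→(2,-4,4)
g: translate: b→0 (≡-4 mod 4), so (2,-4,4)→(2,0,2)
g: reduced (well bottom): (2,0,2) with a≤c, −a<b≤a
reduced forms (-1, 0, -4) vs (2, 0, 2) ⇒ inequivalent

no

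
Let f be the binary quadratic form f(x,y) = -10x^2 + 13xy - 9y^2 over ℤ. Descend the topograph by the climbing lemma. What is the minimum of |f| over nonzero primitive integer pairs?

translate: b→7 (≡-13 mod 20), so (10,-13,9)→(10,7,6)
flip: (10,7,6)→(6,-7,10)
translate: b→5 (≡-7 mod 12), so (6,-7,10)→(6,5,9)
reduced (well bottom): (6,5,9) with a≤c, −a<b≤a
well minimum |f| = |-6| = 6 (negative-definite)

6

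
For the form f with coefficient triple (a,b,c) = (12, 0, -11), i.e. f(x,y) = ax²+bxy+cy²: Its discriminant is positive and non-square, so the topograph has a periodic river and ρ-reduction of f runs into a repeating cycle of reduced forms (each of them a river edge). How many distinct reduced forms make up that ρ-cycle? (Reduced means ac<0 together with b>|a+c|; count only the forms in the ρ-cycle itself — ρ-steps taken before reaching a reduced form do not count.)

D = 528, ⌊√D⌋ = 22
descent: ρ → (-11,22,1)  [lands on river]
river: ρ → (1,22,-11)
ρ-cycle length = 2 (tail of 1 descent step not counted)

2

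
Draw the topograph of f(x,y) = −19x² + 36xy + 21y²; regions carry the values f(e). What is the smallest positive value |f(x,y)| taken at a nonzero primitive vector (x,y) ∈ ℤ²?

river: ρ → (21,48,-7)
river: ρ → (-7,50,14)
river: ρ → (14,34,-31)
river: ρ → (-31,28,17)
river: ρ → (17,40,-19)
river: ρ → (-19,36,21)
closes: descent 0, river 6
min |a| on river = 7

7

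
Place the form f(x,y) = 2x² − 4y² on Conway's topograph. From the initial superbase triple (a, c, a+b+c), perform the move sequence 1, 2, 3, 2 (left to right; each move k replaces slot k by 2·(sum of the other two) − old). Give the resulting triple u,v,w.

start (2,-4,-2) = (f(1,0),f(0,1),f(1,1))
replace slot 1: 2·((-4)+(-2)) − 2 = -14 → (-14,-4,-2)
replace slot 2: 2·((-14)+(-2)) − (-4) = -28 → (-14,-28,-2)
replace slot 3: 2·((-14)+(-28)) − (-2) = -82 → (-14,-28,-82)
replace slot 2: 2·((-14)+(-82)) − (-28) = -164 → (-14,-164,-82)

-14,-164,-82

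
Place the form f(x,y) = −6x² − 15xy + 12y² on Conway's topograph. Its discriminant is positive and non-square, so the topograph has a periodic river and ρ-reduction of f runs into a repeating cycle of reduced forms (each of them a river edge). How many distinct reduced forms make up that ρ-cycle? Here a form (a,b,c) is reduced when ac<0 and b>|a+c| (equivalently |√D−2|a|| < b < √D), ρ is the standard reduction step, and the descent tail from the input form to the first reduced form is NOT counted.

D = 513, ⌊√D⌋ = 22
descent: ρ → (12,15,-6)  [lands on river]
river: ρ → (-6,21,3)
river: ρ → (3,21,-6)
river: ρ → (-6,15,12)
river: ρ → (12,9,-9)
river: ρ → (-9,9,12)
ρ-cycle length = 6 (tail of 1 descent step not counted)

6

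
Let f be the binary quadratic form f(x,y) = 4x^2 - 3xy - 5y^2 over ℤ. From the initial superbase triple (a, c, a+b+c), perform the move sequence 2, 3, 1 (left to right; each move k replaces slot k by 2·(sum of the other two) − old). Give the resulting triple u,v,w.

start (4,-5,-4) = (f(1,0),f(0,1),f(1,1))
replace slot 2: 2·(4+(-4)) − (-5) = 5 → (4,5,-4)
replace slot 3: 2·(4+5) − (-4) = 22 → (4,5,22)
replace slot 1: 2·(5+22) − 4 = 50 → (50,5,22)

50,5,22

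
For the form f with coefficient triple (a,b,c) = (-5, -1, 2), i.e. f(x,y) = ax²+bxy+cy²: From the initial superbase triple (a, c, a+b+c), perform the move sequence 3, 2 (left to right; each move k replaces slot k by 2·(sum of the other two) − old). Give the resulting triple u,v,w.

start (-5,2,-4) = (f(1,0),f(0,1),f(1,1))
replace slot 3: 2·((-5)+2) − (-4) = -2 → (-5,2,-2)
replace slot 2: 2·((-5)+(-2)) − 2 = -16 → (-5,-16,-2)

-5,-16,-2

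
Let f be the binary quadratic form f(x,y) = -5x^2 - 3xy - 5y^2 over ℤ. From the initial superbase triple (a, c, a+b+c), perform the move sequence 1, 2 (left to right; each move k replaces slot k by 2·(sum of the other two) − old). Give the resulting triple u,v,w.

start (-5,-5,-13) = (f(1,0),f(0,1),f(1,1))
replace slot 1: 2·((-5)+(-13)) − (-5) = -31 → (-31,-5,-13)
replace slot 2: 2·((-31)+(-13)) − (-5) = -83 → (-31,-83,-13)

-31,-83,-13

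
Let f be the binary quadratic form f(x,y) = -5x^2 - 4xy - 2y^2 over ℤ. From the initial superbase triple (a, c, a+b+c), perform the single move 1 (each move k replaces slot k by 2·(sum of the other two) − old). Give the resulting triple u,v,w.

start (-5,-2,-11) = (f(1,0),f(0,1),f(1,1))
replace slot 1: 2·((-2)+(-11)) − (-5) = -21 → (-21,-2,-11)

-21,-2,-11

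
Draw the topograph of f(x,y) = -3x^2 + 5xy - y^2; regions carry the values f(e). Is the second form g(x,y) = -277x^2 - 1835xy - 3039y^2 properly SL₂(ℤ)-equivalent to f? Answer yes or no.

D₁ = 13, D₂ = 13
river cycle of f (length 2): (-1, 3, 1), (1, 3, -1)
river cycle of g (length 2): (-1, 3, 1), (1, 3, -1)
cycles coincide ⇒ equivalent

yes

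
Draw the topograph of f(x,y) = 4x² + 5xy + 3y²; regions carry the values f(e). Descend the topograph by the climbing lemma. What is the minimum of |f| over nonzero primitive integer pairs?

translate: b→-3 (≡5 mod 8), so (4,5,3)→(4,-3,2)
flip: (4,-3,2)→(2,3,4)
translate: b→-1 (≡3 mod 4), so (2,3,4)→(2,-1,3)
reduced (well bottom): (2,-1,3) with a≤c, −a<b≤a
well minimum = a = 2

2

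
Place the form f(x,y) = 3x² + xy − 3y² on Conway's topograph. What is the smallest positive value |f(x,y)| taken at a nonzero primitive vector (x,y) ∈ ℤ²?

river: ρ → (-3,5,1)
river: ρ → (1,5,-3)
river: ρ → (-3,1,3)
river: ρ → (3,5,-1)
river: ρ → (-1,5,3)
river: ρ → (3,1,-3)
closes: descent 0, river 6
min |a| on river = 1

1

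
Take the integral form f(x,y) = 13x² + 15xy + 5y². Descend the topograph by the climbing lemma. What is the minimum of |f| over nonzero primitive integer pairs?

translate: b→-11 (≡15 mod 26), so (13,15,5)→(13,-11,3)
flip: (13,-11,3)→(3,11,13)
translate: b→-1 (≡11 mod 6), so (3,11,13)→(3,-1,3)
flip: (3,-1,3)→(3,1,3)
reduced (well bottom): (3,1,3) with a≤c, −a<b≤a
well minimum = a = 3

3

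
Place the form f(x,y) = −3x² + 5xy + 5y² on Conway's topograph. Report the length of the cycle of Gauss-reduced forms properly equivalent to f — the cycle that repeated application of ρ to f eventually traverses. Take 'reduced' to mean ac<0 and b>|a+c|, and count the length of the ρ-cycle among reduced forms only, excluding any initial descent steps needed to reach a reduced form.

D = 85, ⌊√D⌋ = 9
river: ρ → (5,5,-3)
river: ρ → (-3,7,3)
river: ρ → (3,5,-5)
river: ρ → (-5,5,3)
river: ρ → (3,7,-3)
river: ρ → (-3,5,5)
ρ-cycle length = 6 (tail of 0 descent steps not counted)

6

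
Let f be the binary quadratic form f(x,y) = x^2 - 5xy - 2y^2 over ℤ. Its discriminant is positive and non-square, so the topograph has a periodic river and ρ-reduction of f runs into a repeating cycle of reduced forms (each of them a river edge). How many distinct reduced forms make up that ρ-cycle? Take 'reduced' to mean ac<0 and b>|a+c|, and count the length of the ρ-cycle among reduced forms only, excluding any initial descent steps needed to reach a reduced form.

D = 33, ⌊√D⌋ = 5
descent: ρ → (-2,5,1)  [lands on river]
river: ρ → (1,5,-2)
river: ρ → (-2,3,3)
river: ρ → (3,3,-2)
ρ-cycle length = 4 (tail of 1 descent step not counted)

4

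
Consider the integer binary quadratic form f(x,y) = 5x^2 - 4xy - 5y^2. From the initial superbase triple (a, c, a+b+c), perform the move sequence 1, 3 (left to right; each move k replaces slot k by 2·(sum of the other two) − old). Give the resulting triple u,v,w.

start (5,-5,-4) = (f(1,0),f(0,1),f(1,1))
replace slot 1: 2·((-5)+(-4)) − 5 = -23 → (-23,-5,-4)
replace slot 3: 2·((-23)+(-5)) − (-4) = -52 → (-23,-5,-52)

-23,-5,-52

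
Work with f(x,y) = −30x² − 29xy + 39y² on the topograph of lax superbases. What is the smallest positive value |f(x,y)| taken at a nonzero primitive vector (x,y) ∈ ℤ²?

descent: ρ → (39,29,-30)  [lands on river]
river: ρ → (-30,31,38)
river: ρ → (38,45,-23)
river: ρ → (-23,47,36)
river: ρ → (36,25,-34)
river: ρ → (-34,43,27)
river: ρ → (27,65,-12)
river: ρ → (-12,55,52)
river: ρ → (52,49,-15)
river: ρ → (-15,71,8)
river: ρ → (8,73,-6)
river: ρ → (-6,71,20)
river: ρ → (20,49,-39)
river: ρ → (-39,29,30)
river: ρ → (30,31,-38)
river: ρ → (-38,45,23)
river: ρ → (23,47,-36)
river: ρ → (-36,25,34)
river: ρ → (34,43,-27)
river: ρ → (-27,65,12)
river: ρ → (12,55,-52)
river: ρ → (-52,49,15)
river: ρ → (15,71,-8)
river: ρ → (-8,73,6)
river: ρ → (6,71,-20)
river: ρ → (-20,49,39)
closes: descent 1, river 26
min |a| on river = 6

6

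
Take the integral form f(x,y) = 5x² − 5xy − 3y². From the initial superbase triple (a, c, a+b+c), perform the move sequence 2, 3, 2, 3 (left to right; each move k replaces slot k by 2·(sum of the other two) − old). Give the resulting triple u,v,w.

start (5,-3,-3) = (f(1,0),f(0,1),f(1,1))
replace slot 2: 2·(5+(-3)) − (-3) = 7 → (5,7,-3)
replace slot 3: 2·(5+7) − (-3) = 27 → (5,7,27)
replace slot 2: 2·(5+27) − 7 = 57 → (5,57,27)
replace slot 3: 2·(5+57) − 27 = 97 → (5,57,97)

5,57,97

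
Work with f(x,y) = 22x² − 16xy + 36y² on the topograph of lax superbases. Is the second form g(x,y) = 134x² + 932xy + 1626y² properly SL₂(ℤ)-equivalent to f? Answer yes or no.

D₁ = -2912, D₂ = -2912
f: reduced (well bottom): (22,-16,36) with a≤c, −a<b≤a
g: translate: b→128 (≡932 mod 268), so (134,932,1626)→(134,128,36)
g: flip: (134,128,36)→(36,-128,134)
g: translate: b→16 (≡-128 mod 72), so (36,-128,134)→(36,16,22)
g: flip: (36,16,22)→(22,-16,36)
g: reduced (well bottom): (22,-16,36) with a≤c, −a<b≤a
reduced forms (22, -16, 36) vs (22, -16, 36) ⇒ equivalent

yes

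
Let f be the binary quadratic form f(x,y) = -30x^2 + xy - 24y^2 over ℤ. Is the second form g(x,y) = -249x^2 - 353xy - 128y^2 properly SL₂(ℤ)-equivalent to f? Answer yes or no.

D₁ = -2879, D₂ = -2879
f is negative-definite; reduce −f:
−f: flip: (30,-1,24)→(24,1,30)
−f: reduced (well bottom): (24,1,30) with a≤c, −a<b≤a
flip sign back: reduced form of f is (-24,-1,-30)
g is negative-definite; reduce −g:
−g: translate: b→-145 (≡353 mod 498), so (249,353,128)→(249,-145,24)
−g: flip: (249,-145,24)→(24,145,249)
−g: translate: b→1 (≡145 mod 48), so (24,145,249)→(24,1,30)
−g: reduced (well bottom): (24,1,30) with a≤c, −a<b≤a
flip sign back: reduced form of g is (-24,-1,-30)
reduced forms (-24, -1, -30) vs (-24, -1, -30) ⇒ equivalent

yes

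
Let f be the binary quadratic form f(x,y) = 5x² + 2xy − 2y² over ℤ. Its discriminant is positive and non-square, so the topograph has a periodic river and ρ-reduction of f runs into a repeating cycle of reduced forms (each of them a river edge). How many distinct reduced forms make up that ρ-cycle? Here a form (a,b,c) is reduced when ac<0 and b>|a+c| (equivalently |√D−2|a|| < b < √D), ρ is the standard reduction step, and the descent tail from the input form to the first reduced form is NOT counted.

D = 44, ⌊√D⌋ = 6
descent: ρ → (-2,6,1)  [lands on river]
river: ρ → (1,6,-2)
ρ-cycle length = 2 (tail of 1 descent step not counted)

2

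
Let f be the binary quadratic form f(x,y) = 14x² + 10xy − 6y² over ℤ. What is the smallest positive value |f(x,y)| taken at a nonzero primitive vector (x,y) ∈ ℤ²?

river: ρ → (-6,14,10)
river: ρ → (10,6,-10)
river: ρ → (-10,14,6)
river: ρ → (6,10,-14)
river: ρ → (-14,18,2)
river: ρ → (2,18,-14)
river: ρ → (-14,10,6)
river: ρ → (6,14,-10)
river: ρ → (-10,6,10)
river: ρ → (10,14,-6)
river: ρ → (-6,10,14)
river: ρ → (14,18,-2)
river: ρ → (-2,18,14)
river: ρ → (14,10,-6)
closes: descent 0, river 14
min |a| on river = 2

2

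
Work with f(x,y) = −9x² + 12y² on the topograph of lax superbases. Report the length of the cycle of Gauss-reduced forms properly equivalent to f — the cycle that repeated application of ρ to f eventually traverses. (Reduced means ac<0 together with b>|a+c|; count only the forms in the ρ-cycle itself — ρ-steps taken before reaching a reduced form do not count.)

D = 432, ⌊√D⌋ = 20
descent: ρ → (12,0,-9)
descent: ρ → (-9,18,3)  [lands on river]
river: ρ → (3,18,-9)
ρ-cycle length = 2 (tail of 2 descent steps not counted)

2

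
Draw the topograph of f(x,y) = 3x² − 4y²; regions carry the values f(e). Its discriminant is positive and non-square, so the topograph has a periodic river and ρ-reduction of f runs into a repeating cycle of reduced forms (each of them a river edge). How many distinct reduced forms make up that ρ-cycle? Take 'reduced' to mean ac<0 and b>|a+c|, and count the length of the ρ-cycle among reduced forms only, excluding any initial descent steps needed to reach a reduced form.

D = 48, ⌊√D⌋ = 6
descent: ρ → (-4,0,3)
descent: ρ → (3,6,-1)  [lands on river]
river: ρ → (-1,6,3)
ρ-cycle length = 2 (tail of 2 descent steps not counted)

2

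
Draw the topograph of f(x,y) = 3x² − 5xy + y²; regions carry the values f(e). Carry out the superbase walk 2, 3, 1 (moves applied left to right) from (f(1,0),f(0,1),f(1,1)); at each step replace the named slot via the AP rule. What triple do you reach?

start (3,1,-1) = (f(1,0),f(0,1),f(1,1))
replace slot 2: 2·(3+(-1)) − 1 = 3 → (3,3,-1)
replace slot 3: 2·(3+3) − (-1) = 13 → (3,3,13)
replace slot 1: 2·(3+13) − 3 = 29 → (29,3,13)

29,3,13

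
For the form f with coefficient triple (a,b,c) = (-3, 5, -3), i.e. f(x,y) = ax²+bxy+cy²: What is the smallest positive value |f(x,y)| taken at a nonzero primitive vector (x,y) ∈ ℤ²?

translate: b→1 (≡-5 mod 6), so (3,-5,3)→(3,1,1)
flip: (3,1,1)→(1,-1,3)
translate: b→1 (≡-1 mod 2), so (1,-1,3)→(1,1,3)
reduced (well bottom): (1,1,3) with a≤c, −a<b≤a
well minimum |f| = |-1| = 1 (negative-definite)

1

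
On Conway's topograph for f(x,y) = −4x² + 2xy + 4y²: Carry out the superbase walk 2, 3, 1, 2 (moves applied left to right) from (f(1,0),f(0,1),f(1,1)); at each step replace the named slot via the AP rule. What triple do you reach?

start (-4,4,2) = (f(1,0),f(0,1),f(1,1))
replace slot 2: 2·((-4)+2) − 4 = -8 → (-4,-8,2)
replace slot 3: 2·((-4)+(-8)) − 2 = -26 → (-4,-8,-26)
replace slot 1: 2·((-8)+(-26)) − (-4) = -64 → (-64,-8,-26)
replace slot 2: 2·((-64)+(-26)) − (-8) = -172 → (-64,-172,-26)

-64,-172,-26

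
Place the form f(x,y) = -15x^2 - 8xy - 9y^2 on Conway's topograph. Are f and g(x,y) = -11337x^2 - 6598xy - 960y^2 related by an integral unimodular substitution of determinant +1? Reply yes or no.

D₁ = -476, D₂ = -476
f is negative-definite; reduce −f:
−f: flip: (15,8,9)→(9,-8,15)
−f: reduced (well bottom): (9,-8,15) with a≤c, −a<b≤a
flip sign back: reduced form of f is (-9,8,-15)
g is negative-definite; reduce −g:
−g: flip: (11337,6598,960)→(960,-6598,11337)
−g: translate: b→-838 (≡-6598 mod 1920), so (960,-6598,11337)→(960,-838,183)
−g: flip: (960,-838,183)→(183,838,960)
−g: translate: b→106 (≡838 mod 366), so (183,838,960)→(183,106,16)
−g: flip: (183,106,16)→(16,-106,183)
−g: translate: b→-10 (≡-106 mod 32), so (16,-106,183)→(16,-10,9)
−g: flip: (16,-10,9)→(9,10,16)
−g: translate: b→-8 (≡10 mod 18), so (9,10,16)→(9,-8,15)
−g: reduced (well bottom): (9,-8,15) with a≤c, −a<b≤a
flip sign back: reduced form of g is (-9,8,-15)
reduced forms (-9, 8, -15) vs (-9, 8, -15) ⇒ equivalent

yes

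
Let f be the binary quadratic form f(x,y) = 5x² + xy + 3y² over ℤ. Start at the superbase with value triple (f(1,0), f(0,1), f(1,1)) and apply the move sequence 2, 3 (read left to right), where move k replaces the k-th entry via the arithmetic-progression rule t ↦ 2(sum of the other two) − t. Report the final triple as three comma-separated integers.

start (5,3,9) = (f(1,0),f(0,1),f(1,1))
replace slot 2: 2·(5+9) − 3 = 25 → (5,25,9)
replace slot 3: 2·(5+25) − 9 = 51 → (5,25,51)

5,25,51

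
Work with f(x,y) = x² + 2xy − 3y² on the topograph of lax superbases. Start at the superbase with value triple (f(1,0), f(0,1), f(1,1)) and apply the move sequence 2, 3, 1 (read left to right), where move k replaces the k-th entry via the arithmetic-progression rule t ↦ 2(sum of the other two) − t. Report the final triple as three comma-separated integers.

start (1,-3,0) = (f(1,0),f(0,1),f(1,1))
replace slot 2: 2·(1+0) − (-3) = 5 → (1,5,0)
replace slot 3: 2·(1+5) − 0 = 12 → (1,5,12)
replace slot 1: 2·(5+12) − 1 = 33 → (33,5,12)

33,5,12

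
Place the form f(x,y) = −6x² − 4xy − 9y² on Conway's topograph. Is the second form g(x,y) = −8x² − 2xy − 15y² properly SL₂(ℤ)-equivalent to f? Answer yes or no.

D₁ = -200, D₂ = -476
discriminants differ ⇒ not SL₂(ℤ)-equivalent

no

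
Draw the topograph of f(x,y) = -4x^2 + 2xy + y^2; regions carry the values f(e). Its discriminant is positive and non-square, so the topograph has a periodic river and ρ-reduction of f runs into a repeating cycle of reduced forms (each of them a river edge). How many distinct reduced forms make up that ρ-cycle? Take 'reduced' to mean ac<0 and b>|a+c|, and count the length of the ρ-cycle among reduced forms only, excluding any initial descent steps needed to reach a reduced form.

D = 20, ⌊√D⌋ = 4
descent: ρ → (1,4,-1)  [lands on river]
river: ρ → (-1,4,1)
ρ-cycle length = 2 (tail of 1 descent step not counted)

2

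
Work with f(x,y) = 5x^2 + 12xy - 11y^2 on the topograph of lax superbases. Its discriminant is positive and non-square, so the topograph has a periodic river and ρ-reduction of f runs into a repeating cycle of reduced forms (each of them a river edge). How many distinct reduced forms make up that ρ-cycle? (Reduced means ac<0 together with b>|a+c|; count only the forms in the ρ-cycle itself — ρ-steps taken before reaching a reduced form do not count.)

D = 364, ⌊√D⌋ = 19
river: ρ → (-11,10,6)
river: ρ → (6,14,-7)
river: ρ → (-7,14,6)
river: ρ → (6,10,-11)
river: ρ → (-11,12,5)
river: ρ → (5,18,-2)
river: ρ → (-2,18,5)
river: ρ → (5,12,-11)
ρ-cycle length = 8 (tail of 0 descent steps not counted)

8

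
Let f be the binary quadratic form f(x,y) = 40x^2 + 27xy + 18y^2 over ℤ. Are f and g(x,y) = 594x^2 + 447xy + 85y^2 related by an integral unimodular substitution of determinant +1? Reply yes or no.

D₁ = -2151, D₂ = -2151
f: flip: (40,27,18)→(18,-27,40)
f: translate: b→9 (≡-27 mod 36), so (18,-27,40)→(18,9,31)
f: reduced (well bottom): (18,9,31) with a≤c, −a<b≤a
g: flip: (594,447,85)→(85,-447,594)
g: translate: b→63 (≡-447 mod 170), so (85,-447,594)→(85,63,18)
g: flip: (85,63,18)→(18,-63,85)
g: translate: b→9 (≡-63 mod 36), so (18,-63,85)→(18,9,31)
g: reduced (well bottom): (18,9,31) with a≤c, −a<b≤a
reduced forms (18, 9, 31) vs (18, 9, 31) ⇒ equivalent

yes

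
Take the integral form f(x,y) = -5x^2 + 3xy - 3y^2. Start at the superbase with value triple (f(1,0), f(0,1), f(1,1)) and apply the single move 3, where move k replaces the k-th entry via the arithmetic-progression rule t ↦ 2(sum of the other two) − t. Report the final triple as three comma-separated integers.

start (-5,-3,-5) = (f(1,0),f(0,1),f(1,1))
replace slot 3: 2·((-5)+(-3)) − (-5) = -11 → (-5,-3,-11)

-5,-3,-11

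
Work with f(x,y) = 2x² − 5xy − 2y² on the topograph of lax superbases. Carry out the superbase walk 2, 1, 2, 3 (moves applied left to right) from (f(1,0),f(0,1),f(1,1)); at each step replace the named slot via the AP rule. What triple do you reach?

start (2,-2,-5) = (f(1,0),f(0,1),f(1,1))
replace slot 2: 2·(2+(-5)) − (-2) = -4 → (2,-4,-5)
replace slot 1: 2·((-4)+(-5)) − 2 = -20 → (-20,-4,-5)
replace slot 2: 2·((-20)+(-5)) − (-4) = -46 → (-20,-46,-5)
replace slot 3: 2·((-20)+(-46)) − (-5) = -127 → (-20,-46,-127)

-20,-46,-127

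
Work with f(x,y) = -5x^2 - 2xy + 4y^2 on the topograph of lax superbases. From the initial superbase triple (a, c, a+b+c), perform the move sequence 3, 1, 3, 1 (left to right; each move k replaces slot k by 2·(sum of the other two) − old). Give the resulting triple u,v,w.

start (-5,4,-3) = (f(1,0),f(0,1),f(1,1))
replace slot 3: 2·((-5)+4) − (-3) = 1 → (-5,4,1)
replace slot 1: 2·(4+1) − (-5) = 15 → (15,4,1)
replace slot 3: 2·(15+4) − 1 = 37 → (15,4,37)
replace slot 1: 2·(4+37) − 15 = 67 → (67,4,37)

67,4,37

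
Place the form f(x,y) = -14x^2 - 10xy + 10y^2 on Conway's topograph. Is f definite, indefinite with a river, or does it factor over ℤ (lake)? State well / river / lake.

D = b²−4ac = (-10)² − 4·(-14)·10 = 660
D > 0 non-square ⇒ indefinite ⇒ periodic river

river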